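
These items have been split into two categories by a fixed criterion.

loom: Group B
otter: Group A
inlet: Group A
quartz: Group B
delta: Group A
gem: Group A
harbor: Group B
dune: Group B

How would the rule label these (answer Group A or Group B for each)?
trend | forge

Group A, Group A

The common property of the 'Group A' items is: odd length. No 'Group B' item has it.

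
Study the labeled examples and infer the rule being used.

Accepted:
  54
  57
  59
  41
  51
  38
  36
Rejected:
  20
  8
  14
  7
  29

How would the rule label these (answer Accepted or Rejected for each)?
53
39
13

The classifier is using: at least 36.
Accepted: 53, since 53 ≥ 36.
Accepted: 39, since 39 ≥ 36.
Rejected: 13, since 13 < 36.

Accepted, Accepted, Rejected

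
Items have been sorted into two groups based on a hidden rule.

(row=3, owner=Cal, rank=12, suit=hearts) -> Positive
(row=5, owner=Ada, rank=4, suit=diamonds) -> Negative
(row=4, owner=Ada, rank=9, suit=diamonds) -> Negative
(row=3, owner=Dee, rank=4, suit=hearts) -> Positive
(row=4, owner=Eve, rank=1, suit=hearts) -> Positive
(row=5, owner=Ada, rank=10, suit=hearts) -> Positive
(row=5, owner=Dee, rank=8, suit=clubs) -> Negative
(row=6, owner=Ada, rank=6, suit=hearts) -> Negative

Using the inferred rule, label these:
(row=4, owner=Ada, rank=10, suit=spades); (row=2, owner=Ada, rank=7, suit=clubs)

Negative, Negative

The rule appears to be: suit is hearts AND row ≤ 5.
(row=4, owner=Ada, rank=10, suit=spades) — suit is spades, row = 4, hence Negative. (row=2, owner=Ada, rank=7, suit=clubs) — suit is clubs, row = 2, hence Negative.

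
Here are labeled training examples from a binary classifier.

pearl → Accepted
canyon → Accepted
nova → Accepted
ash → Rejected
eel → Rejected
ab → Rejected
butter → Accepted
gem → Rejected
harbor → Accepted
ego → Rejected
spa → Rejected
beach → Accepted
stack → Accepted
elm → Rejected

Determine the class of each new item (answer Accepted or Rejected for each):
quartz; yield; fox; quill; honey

Accepted, Accepted, Rejected, Accepted, Accepted

The distinguishing property — length ≥ 4 — holds for all the 'Accepted' cases and none of the 'Rejected' cases.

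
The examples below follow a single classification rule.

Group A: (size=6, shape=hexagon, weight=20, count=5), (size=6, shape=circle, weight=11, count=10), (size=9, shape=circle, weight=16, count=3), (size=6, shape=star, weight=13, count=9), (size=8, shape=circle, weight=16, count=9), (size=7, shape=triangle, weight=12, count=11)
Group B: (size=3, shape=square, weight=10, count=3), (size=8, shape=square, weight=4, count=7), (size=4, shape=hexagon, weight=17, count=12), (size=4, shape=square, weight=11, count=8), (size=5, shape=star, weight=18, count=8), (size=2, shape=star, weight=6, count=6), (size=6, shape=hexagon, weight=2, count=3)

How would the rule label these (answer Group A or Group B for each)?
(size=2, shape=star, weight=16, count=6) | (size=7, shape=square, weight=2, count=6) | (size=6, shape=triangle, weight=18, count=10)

The rule appears to be: weight ≥ 6 AND size ≥ 6.
Group B: (size=2, shape=star, weight=16, count=6), since weight = 16, size = 2.
Group B: (size=7, shape=square, weight=2, count=6), since weight = 2, size = 7.
Group A: (size=6, shape=triangle, weight=18, count=10), since weight = 18, size = 6.

Group B, Group B, Group A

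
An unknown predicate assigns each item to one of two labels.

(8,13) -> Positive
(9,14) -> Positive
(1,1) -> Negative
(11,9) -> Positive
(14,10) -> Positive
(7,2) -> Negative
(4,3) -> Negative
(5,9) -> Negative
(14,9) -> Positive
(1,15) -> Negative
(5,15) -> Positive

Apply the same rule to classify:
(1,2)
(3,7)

Rule: sum ≥ 20. This holds for each 'Positive' example and fails for each 'Negative' one.
(1,2): 1+2 = 3, doesn't match → Negative. (3,7): 3+7 = 10, doesn't match → Negative.

Negative, Negative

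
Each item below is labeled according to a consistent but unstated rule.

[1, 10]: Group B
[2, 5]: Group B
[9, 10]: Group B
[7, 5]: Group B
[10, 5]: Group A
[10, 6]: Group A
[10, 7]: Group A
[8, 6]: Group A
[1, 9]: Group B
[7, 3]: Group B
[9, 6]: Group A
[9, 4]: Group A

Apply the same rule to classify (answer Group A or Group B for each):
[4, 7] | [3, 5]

The rule appears to be: first > second AND sum ≥ 13.
[4, 7] → 4 < 7, 4+7 = 11 → Group B.
[3, 5] → 3 < 5, 3+5 = 8 → Group B.

Group B, Group B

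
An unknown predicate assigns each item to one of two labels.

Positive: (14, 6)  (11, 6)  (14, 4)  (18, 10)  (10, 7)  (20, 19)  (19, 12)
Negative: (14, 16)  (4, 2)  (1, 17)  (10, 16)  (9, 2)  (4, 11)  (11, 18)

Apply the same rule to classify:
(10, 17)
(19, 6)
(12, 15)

Negative, Positive, Negative

'Positive' ⟺ first > second AND sum ≥ 15.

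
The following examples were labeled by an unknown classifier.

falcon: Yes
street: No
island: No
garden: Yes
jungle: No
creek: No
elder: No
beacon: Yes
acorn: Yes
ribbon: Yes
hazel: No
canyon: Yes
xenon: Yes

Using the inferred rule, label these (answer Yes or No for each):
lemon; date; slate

Comparing the two groups points to one rule — ends with 'n'.
lemon: Yes (ends with 'n').
date: No (ends with 'e').
slate: No (ends with 'e').

Yes, No, No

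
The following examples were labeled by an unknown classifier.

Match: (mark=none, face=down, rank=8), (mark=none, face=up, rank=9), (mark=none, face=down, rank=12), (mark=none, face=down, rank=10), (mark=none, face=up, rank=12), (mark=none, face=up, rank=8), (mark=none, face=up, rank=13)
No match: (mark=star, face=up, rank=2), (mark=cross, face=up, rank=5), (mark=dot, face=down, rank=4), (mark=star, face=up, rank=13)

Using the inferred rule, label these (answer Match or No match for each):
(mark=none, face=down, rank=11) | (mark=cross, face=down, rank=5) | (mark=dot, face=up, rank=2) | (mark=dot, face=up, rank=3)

Match, No match, No match, No match

Rule: mark is none. This holds for each 'Match' example and fails for each 'No match' one.
Match: (mark=none, face=down, rank=11), since mark is none.
No match: (mark=cross, face=down, rank=5), since mark is cross.
No match: (mark=dot, face=up, rank=2), since mark is dot.
No match: (mark=dot, face=up, rank=3), since mark is dot.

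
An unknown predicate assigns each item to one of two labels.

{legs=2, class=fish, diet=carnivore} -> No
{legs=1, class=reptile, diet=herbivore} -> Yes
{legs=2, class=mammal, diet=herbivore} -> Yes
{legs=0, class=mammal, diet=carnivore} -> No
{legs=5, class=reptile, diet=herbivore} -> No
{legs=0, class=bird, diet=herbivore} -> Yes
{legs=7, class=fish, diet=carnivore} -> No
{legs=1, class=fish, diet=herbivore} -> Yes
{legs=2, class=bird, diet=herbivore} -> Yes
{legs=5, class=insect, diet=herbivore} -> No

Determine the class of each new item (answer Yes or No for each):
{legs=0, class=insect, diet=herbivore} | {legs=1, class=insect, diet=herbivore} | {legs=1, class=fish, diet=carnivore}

Yes, Yes, No

Every 'Yes' example satisfies: diet is herbivore AND legs ≤ 2. None of the 'No' examples do.
{legs=0, class=insect, diet=herbivore} — diet is herbivore, legs = 0, hence Yes.
{legs=1, class=insect, diet=herbivore} — diet is herbivore, legs = 1, hence Yes.
{legs=1, class=fish, diet=carnivore} — diet is carnivore, legs = 1, hence No.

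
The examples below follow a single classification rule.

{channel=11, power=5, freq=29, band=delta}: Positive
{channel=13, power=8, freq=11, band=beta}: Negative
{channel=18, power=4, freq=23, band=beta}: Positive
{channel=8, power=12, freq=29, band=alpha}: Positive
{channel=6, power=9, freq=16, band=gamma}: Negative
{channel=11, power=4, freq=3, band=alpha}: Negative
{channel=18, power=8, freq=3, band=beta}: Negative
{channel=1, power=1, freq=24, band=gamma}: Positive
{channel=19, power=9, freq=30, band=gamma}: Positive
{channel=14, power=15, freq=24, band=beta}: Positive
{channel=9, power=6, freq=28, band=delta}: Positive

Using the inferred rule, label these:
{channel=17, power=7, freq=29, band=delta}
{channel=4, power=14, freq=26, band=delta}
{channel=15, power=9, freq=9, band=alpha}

Positive, Positive, Negative

Rule: freq ≥ 23. This holds for each 'Positive' example and fails for each 'Negative' one.
{channel=17, power=7, freq=29, band=delta} → freq = 29 → Positive. {channel=4, power=14, freq=26, band=delta} → freq = 26 → Positive. {channel=15, power=9, freq=9, band=alpha} → freq = 9 → Negative.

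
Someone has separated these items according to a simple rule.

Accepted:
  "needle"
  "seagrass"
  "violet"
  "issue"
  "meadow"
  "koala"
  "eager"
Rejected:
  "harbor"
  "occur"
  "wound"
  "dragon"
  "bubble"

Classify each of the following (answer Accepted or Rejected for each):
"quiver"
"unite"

Accepted, Accepted

The rule appears to be: has ≥ 3 vowels.
"quiver" → 3 vowels → Accepted.
"unite" → 3 vowels → Accepted.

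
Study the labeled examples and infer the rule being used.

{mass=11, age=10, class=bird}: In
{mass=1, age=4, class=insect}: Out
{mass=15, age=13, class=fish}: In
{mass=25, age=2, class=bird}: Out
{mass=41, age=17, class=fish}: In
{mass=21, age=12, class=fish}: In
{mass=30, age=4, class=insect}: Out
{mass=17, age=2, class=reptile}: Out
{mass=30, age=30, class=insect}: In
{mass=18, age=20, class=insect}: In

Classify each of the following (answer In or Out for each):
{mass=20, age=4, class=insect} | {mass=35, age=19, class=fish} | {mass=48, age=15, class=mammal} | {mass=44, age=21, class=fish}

Out, In, In, In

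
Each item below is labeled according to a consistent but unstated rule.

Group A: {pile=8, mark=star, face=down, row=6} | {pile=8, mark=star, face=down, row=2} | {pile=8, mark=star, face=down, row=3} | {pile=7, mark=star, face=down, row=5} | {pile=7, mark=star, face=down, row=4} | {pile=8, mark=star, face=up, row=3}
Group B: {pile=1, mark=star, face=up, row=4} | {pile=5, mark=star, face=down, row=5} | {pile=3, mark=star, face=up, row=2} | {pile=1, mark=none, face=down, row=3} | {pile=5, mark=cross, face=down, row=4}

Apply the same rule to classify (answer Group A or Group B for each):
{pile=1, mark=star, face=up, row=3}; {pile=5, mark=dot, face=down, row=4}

Group B, Group B

The common property of the 'Group A' items is: pile ≥ 7. No 'Group B' item has it.
{pile=1, mark=star, face=up, row=3}: pile = 1, doesn't qualify → Group B.
{pile=5, mark=dot, face=down, row=4}: pile = 5, doesn't qualify → Group B.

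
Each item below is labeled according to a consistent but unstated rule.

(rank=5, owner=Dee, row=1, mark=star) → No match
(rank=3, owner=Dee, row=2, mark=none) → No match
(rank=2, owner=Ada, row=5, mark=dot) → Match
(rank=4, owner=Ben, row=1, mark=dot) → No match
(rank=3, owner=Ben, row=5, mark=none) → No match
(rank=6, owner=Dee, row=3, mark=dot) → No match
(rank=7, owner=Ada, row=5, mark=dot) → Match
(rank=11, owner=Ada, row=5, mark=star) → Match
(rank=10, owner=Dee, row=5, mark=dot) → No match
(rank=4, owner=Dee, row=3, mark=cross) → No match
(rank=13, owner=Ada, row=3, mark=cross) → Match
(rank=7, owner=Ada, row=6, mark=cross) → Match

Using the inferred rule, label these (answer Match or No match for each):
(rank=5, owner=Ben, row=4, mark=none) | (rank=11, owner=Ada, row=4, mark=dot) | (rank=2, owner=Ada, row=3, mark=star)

No match, Match, Match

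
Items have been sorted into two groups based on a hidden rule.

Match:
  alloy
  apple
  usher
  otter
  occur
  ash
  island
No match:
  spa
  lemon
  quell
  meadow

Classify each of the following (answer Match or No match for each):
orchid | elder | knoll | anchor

Match, Match, No match, Match

The simplest hypothesis consistent with all the labels is: starts with a vowel.
orchid: Match (starts with 'o').
elder: Match (starts with 'e').
knoll: No match (starts with 'k').
anchor: Match (starts with 'a').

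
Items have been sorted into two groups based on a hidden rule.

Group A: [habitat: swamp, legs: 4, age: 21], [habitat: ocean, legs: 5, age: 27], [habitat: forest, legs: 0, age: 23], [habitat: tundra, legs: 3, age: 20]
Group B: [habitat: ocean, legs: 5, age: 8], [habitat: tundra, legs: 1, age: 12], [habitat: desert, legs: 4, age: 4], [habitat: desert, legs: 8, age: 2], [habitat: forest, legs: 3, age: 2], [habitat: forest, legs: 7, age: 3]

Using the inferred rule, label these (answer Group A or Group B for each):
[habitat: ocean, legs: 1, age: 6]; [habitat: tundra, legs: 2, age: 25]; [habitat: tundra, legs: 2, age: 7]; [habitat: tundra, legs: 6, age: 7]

Group B, Group A, Group B, Group B

'Group A' ⟺ age ≥ 20.
[habitat: ocean, legs: 1, age: 6]: Group B (age = 6). [habitat: tundra, legs: 2, age: 25]: Group A (age = 25). [habitat: tundra, legs: 2, age: 7]: Group B (age = 7). [habitat: tundra, legs: 6, age: 7]: Group B (age = 7).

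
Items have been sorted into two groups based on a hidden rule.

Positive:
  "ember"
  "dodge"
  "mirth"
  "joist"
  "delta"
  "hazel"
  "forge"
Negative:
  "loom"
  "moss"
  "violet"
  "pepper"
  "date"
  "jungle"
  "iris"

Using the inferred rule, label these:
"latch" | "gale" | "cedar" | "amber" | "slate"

The rule appears to be: odd length.

Positive, Negative, Positive, Positive, Positive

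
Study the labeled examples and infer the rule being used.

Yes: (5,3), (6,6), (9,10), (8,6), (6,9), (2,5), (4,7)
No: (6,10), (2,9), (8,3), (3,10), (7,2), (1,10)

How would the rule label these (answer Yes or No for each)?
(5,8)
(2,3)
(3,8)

The distinguishing property — |first − second| ≤ 3 — holds for all the 'Yes' cases and none of the 'No' cases.
(5,8): |5−8| = 3 — matches, so Yes. (2,3): |2−3| = 1 — matches, so Yes. (3,8): |3−8| = 5 — doesn't qualify, so No.

Yes, Yes, No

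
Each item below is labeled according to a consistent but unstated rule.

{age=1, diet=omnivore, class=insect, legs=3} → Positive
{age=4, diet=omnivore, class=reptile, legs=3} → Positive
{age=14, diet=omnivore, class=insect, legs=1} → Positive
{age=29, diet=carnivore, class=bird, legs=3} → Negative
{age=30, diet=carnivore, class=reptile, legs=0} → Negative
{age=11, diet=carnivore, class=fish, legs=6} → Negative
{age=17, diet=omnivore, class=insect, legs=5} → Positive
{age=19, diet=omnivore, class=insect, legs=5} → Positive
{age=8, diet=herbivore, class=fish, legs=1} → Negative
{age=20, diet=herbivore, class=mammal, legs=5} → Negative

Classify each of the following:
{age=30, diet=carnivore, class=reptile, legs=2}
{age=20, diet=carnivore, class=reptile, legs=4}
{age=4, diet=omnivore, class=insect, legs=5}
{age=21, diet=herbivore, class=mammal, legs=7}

Negative, Negative, Positive, Negative

'Positive' ⟺ diet is omnivore.
{age=30, diet=carnivore, class=reptile, legs=2} — diet is carnivore, hence Negative. {age=20, diet=carnivore, class=reptile, legs=4} — diet is carnivore, hence Negative. {age=4, diet=omnivore, class=insect, legs=5} — diet is omnivore, hence Positive. {age=21, diet=herbivore, class=mammal, legs=7} — diet is herbivore, hence Negative.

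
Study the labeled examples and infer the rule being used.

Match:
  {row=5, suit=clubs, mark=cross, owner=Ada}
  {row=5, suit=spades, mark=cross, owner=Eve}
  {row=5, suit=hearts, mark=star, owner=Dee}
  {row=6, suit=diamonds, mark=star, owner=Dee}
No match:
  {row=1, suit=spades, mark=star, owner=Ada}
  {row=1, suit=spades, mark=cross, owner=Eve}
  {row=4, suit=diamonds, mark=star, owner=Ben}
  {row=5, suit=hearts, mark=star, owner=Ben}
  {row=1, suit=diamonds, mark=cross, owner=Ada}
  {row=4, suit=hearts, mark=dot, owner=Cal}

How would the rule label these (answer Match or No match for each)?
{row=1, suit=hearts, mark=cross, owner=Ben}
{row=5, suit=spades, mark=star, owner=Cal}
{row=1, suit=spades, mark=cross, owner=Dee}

The distinguishing property — owner is not Ben AND row ≥ 5 — holds for all the 'Match' cases and none of the 'No match' cases.

No match, Match, No match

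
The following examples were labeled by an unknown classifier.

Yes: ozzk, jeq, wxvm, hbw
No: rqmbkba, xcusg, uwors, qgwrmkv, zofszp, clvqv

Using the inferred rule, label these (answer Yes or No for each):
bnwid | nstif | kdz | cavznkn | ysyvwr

No, No, Yes, No, No

The pattern is that an item is 'Yes' exactly when: length ≤ 4.
bnwid: length 5, fails this test → No. nstif: length 5, fails this test → No. kdz: length 3, satisfies this → Yes. cavznkn: length 7, fails this test → No. ysyvwr: length 6, fails this test → No.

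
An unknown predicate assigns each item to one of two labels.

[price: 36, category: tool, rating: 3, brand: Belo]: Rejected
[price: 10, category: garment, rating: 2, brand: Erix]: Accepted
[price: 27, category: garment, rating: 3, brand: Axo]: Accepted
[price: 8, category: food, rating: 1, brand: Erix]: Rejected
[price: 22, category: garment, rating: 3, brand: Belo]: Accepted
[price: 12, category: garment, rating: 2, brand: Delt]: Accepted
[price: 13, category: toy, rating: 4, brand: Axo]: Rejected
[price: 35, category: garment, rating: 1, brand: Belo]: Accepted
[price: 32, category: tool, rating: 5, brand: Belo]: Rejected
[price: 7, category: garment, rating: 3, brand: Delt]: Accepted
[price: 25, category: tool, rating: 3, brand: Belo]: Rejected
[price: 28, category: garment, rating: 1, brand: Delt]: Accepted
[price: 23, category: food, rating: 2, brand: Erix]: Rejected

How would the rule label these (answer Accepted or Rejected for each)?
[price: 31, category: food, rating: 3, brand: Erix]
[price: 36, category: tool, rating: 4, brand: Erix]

A rule that fits every label: category is garment — true of each 'Accepted' example, false of each 'Rejected' one.
[price: 31, category: food, rating: 3, brand: Erix]: Rejected (category is food).
[price: 36, category: tool, rating: 4, brand: Erix]: Rejected (category is tool).

Rejected, Rejected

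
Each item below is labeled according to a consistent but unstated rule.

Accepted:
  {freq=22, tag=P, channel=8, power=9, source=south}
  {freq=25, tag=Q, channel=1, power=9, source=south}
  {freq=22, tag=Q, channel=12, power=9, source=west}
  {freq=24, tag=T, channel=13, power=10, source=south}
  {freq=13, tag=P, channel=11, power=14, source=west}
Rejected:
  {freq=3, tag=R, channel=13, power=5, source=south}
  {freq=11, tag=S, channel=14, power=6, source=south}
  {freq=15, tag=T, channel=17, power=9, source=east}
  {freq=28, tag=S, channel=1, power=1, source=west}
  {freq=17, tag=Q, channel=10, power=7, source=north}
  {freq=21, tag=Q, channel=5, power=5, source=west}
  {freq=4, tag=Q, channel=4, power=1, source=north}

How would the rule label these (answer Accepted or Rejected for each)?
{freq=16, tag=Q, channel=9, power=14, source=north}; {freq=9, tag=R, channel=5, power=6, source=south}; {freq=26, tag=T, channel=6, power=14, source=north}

Accepted, Rejected, Accepted

The pattern is that an item is 'Accepted' exactly when: channel ≤ 13 AND power ≥ 9.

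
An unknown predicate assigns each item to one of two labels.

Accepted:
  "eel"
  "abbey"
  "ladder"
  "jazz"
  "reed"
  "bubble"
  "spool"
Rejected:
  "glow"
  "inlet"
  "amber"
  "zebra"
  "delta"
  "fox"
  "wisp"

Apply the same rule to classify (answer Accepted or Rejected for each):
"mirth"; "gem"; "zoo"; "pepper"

The rule appears to be: has a double letter.

Rejected, Rejected, Accepted, Accepted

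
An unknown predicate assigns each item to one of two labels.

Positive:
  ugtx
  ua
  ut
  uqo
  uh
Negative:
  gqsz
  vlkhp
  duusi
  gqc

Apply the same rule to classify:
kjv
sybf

The common property of the 'Positive' items is: starts with 'u'. No 'Negative' item has it.
kjv: starts with 'k', doesn't qualify → Negative. sybf: starts with 's', doesn't qualify → Negative.

Negative, Negative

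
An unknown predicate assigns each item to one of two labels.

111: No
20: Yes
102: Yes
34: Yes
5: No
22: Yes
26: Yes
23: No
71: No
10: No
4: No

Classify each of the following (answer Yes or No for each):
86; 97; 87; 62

Yes, No, No, Yes

Rule: even AND at least 20. This holds for each 'Yes' example and fails for each 'No' one.
86: 86 is even, 86 ≥ 20, fits → Yes. 97: 97 is odd, 97 ≥ 20, does not fit → No. 87: 87 is odd, 87 ≥ 20, does not fit → No. 62: 62 is even, 62 ≥ 20, fits → Yes.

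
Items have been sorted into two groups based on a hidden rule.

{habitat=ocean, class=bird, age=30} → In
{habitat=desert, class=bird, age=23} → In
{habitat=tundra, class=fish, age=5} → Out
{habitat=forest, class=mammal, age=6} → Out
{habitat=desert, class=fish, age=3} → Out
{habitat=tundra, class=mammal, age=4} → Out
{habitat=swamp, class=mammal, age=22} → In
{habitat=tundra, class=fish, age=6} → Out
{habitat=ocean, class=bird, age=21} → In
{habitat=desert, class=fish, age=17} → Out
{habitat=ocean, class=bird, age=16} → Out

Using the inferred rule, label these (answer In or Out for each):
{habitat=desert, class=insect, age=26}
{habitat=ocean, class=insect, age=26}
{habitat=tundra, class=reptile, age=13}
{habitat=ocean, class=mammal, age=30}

In, In, Out, In

Every 'In' example satisfies: age ≥ 21. None of the 'Out' examples do.
{habitat=desert, class=insect, age=26} → age = 26 → In.
{habitat=ocean, class=insect, age=26} → age = 26 → In.
{habitat=tundra, class=reptile, age=13} → age = 13 → Out.
{habitat=ocean, class=mammal, age=30} → age = 30 → In.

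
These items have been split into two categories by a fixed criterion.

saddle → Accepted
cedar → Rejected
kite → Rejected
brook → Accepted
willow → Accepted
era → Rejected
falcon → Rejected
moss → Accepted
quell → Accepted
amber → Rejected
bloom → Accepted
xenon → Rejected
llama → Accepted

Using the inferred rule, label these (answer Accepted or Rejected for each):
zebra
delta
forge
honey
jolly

Every 'Accepted' example satisfies: has a double letter. None of the 'Rejected' examples do.
zebra: Rejected (no doubled letter). delta: Rejected (no doubled letter). forge: Rejected (no doubled letter). honey: Rejected (no doubled letter). jolly: Accepted ('ll' doubled).

Rejected, Rejected, Rejected, Rejected, Accepted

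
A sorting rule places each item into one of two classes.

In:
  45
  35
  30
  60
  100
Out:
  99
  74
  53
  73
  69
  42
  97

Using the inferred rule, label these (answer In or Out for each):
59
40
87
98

The simplest hypothesis consistent with all the labels is: multiple of 5.

Out, In, Out, Out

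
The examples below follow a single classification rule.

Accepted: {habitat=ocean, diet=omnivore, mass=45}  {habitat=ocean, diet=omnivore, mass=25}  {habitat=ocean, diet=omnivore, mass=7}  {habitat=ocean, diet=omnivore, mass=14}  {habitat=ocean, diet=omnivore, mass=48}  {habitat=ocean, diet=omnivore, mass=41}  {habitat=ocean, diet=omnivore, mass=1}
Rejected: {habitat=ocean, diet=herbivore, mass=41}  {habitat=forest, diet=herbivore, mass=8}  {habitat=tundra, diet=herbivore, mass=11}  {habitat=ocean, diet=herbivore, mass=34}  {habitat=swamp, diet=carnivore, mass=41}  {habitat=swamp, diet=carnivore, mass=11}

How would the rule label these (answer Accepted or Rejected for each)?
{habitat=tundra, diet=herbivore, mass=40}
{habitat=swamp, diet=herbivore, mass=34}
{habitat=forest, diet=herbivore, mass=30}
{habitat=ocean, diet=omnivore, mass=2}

Rejected, Rejected, Rejected, Accepted

The common property of the 'Accepted' items is: diet is omnivore. No 'Rejected' item has it.
{habitat=tundra, diet=herbivore, mass=40}: diet is herbivore, does not satisfy this → Rejected. {habitat=swamp, diet=herbivore, mass=34}: diet is herbivore, does not satisfy this → Rejected. {habitat=forest, diet=herbivore, mass=30}: diet is herbivore, does not satisfy this → Rejected. {habitat=ocean, diet=omnivore, mass=2}: diet is omnivore, checks out → Accepted.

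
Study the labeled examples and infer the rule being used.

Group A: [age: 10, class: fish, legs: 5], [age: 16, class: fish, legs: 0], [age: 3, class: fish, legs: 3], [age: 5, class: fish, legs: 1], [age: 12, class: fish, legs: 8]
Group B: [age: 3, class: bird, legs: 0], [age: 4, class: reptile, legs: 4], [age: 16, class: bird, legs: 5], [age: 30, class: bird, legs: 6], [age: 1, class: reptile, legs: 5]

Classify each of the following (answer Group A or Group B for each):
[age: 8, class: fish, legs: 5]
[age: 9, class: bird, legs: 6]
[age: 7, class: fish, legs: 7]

Group A, Group B, Group A

Every 'Group A' example satisfies: class is fish. None of the 'Group B' examples do.
[age: 8, class: fish, legs: 5] → class is fish → Group A.
[age: 9, class: bird, legs: 6] → class is bird → Group B.
[age: 7, class: fish, legs: 7] → class is fish → Group A.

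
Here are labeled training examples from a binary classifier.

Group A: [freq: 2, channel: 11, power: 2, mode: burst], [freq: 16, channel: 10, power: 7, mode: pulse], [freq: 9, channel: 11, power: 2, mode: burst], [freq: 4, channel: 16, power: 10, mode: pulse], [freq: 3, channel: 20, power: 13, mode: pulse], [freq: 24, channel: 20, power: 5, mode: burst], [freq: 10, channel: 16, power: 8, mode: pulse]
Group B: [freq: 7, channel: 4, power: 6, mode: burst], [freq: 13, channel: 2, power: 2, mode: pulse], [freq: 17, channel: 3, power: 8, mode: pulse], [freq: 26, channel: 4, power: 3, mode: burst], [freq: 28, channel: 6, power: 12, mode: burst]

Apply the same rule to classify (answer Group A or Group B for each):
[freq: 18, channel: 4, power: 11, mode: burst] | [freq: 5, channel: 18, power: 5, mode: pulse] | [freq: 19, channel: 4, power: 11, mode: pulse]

Rule: channel ≥ 10. This holds for each 'Group A' example and fails for each 'Group B' one.
[freq: 18, channel: 4, power: 11, mode: burst]: channel = 4, does not satisfy this → Group B. [freq: 5, channel: 18, power: 5, mode: pulse]: channel = 18, fits → Group A. [freq: 19, channel: 4, power: 11, mode: pulse]: channel = 4, does not satisfy this → Group B.

Group B, Group A, Group B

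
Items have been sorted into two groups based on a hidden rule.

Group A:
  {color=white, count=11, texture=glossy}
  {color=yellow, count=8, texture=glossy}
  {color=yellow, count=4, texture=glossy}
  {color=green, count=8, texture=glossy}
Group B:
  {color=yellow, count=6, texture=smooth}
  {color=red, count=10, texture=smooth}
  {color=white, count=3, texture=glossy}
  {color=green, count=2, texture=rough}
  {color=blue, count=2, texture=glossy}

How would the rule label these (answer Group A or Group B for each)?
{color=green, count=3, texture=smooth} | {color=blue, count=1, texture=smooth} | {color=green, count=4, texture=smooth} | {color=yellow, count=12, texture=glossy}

Group B, Group B, Group B, Group A

The pattern is that an item is 'Group A' exactly when: texture is glossy AND count ≥ 4.
{color=green, count=3, texture=smooth} — texture is smooth, count = 3, hence Group B. {color=blue, count=1, texture=smooth} — texture is smooth, count = 1, hence Group B. {color=green, count=4, texture=smooth} — texture is smooth, count = 4, hence Group B. {color=yellow, count=12, texture=glossy} — texture is glossy, count = 12, hence Group A.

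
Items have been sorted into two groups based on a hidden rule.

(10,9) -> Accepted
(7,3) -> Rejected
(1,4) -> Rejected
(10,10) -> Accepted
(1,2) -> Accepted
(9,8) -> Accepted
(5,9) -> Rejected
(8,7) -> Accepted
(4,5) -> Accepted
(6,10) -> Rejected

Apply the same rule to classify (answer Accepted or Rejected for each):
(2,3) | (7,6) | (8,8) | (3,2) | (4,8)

Accepted, Accepted, Accepted, Accepted, Rejected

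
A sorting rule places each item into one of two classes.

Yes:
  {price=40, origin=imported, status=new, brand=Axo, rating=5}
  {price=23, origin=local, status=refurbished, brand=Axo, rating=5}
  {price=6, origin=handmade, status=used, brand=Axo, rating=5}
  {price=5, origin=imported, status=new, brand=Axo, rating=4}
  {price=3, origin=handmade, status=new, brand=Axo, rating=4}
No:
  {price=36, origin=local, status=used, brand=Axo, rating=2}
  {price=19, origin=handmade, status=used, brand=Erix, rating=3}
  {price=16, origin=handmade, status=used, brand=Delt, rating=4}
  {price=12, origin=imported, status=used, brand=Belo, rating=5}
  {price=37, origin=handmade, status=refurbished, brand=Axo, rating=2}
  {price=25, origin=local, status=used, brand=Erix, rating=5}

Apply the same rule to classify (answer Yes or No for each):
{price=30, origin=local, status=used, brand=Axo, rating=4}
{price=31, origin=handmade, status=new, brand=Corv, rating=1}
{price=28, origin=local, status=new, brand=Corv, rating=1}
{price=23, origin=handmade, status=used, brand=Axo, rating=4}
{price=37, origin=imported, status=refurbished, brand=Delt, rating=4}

Yes, No, No, Yes, No

Every 'Yes' example satisfies: brand is Axo AND rating ≥ 3. None of the 'No' examples do.
{price=30, origin=local, status=used, brand=Axo, rating=4} — brand is Axo, rating = 4, hence Yes. {price=31, origin=handmade, status=new, brand=Corv, rating=1} — brand is Corv, rating = 1, hence No. {price=28, origin=local, status=new, brand=Corv, rating=1} — brand is Corv, rating = 1, hence No. {price=23, origin=handmade, status=used, brand=Axo, rating=4} — brand is Axo, rating = 4, hence Yes. {price=37, origin=imported, status=refurbished, brand=Delt, rating=4} — brand is Delt, rating = 4, hence No.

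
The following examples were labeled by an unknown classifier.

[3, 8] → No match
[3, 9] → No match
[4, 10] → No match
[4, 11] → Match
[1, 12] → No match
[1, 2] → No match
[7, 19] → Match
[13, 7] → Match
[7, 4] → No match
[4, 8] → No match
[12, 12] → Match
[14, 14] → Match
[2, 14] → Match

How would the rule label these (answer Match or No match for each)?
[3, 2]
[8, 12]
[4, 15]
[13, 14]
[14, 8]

All 'Match' examples share one property — sum ≥ 15 — and every 'No match' example lacks it.
No match: [3, 2], since 3+2 = 5. Match: [8, 12], since 8+12 = 20. Match: [4, 15], since 4+15 = 19. Match: [13, 14], since 13+14 = 27. Match: [14, 8], since 14+8 = 22.

No match, Match, Match, Match, Match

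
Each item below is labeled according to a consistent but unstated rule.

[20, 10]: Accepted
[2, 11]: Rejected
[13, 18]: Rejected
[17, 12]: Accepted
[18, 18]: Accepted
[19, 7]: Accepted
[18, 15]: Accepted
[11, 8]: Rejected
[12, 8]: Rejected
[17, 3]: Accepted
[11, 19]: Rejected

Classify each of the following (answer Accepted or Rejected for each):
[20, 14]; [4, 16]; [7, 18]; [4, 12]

The common property of the 'Accepted' items is: first ≥ 15. No 'Rejected' item has it.

Accepted, Rejected, Rejected, Rejected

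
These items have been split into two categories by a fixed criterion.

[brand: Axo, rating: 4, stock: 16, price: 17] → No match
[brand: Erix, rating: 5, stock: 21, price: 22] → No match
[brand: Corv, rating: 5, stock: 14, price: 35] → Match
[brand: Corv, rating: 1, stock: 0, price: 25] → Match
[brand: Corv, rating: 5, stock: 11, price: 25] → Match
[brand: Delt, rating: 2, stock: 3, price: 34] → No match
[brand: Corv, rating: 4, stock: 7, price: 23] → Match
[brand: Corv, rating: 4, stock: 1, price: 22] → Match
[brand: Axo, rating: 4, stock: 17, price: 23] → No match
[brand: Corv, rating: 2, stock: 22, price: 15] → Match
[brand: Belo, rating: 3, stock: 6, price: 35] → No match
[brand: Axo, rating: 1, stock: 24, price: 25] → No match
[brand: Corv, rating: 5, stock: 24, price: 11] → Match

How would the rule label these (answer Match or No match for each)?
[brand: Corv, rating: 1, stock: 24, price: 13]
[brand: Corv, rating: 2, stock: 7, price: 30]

Match, Match

All 'Match' examples share one property — brand is Corv — and every 'No match' example lacks it.
[brand: Corv, rating: 1, stock: 24, price: 13]: Match (brand is Corv). [brand: Corv, rating: 2, stock: 7, price: 30]: Match (brand is Corv).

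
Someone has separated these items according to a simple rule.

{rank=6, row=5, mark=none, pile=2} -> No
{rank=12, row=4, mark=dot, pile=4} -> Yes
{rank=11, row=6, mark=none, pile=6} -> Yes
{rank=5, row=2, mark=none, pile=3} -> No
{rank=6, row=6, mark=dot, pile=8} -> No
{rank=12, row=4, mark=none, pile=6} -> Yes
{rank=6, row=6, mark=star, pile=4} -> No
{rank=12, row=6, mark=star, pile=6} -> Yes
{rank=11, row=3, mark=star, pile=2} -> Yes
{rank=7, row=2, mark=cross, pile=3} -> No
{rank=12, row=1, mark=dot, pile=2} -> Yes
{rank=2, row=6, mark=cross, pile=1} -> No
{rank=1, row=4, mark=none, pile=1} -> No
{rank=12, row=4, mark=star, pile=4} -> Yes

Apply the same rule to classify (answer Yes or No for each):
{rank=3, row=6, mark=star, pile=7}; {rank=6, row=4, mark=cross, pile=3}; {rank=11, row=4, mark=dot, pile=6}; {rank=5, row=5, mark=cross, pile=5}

No, No, Yes, No

The distinguishing property — rank ≥ 11 — holds for all the 'Yes' cases and none of the 'No' cases.
{rank=3, row=6, mark=star, pile=7} — rank = 3, hence No.
{rank=6, row=4, mark=cross, pile=3} — rank = 6, hence No.
{rank=11, row=4, mark=dot, pile=6} — rank = 11, hence Yes.
{rank=5, row=5, mark=cross, pile=5} — rank = 5, hence No.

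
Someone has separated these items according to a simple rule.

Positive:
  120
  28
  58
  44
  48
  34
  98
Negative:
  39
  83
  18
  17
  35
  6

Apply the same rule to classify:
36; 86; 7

The distinguishing property — even AND at least 28 — holds for all the 'Positive' cases and none of the 'Negative' cases.
36: Positive (36 is even, 36 ≥ 28). 86: Positive (86 is even, 86 ≥ 28). 7: Negative (7 is odd, 7 < 28).

Positive, Positive, Negative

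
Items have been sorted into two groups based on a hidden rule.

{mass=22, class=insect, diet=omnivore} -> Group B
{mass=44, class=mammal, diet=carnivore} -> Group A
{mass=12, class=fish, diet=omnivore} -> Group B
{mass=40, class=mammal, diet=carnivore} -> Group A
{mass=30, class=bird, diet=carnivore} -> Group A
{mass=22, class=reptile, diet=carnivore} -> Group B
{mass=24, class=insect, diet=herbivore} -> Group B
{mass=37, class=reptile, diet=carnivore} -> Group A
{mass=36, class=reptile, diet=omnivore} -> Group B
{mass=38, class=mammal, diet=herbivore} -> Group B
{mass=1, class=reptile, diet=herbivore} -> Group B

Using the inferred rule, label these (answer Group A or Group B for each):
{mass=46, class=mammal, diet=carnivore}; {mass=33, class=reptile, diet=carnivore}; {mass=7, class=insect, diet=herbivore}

Group A, Group A, Group B

One predicate separates the groups cleanly: diet is carnivore AND mass ≥ 24.
Group A: {mass=46, class=mammal, diet=carnivore}, since diet is carnivore, mass = 46. Group A: {mass=33, class=reptile, diet=carnivore}, since diet is carnivore, mass = 33. Group B: {mass=7, class=insect, diet=herbivore}, since diet is herbivore, mass = 7.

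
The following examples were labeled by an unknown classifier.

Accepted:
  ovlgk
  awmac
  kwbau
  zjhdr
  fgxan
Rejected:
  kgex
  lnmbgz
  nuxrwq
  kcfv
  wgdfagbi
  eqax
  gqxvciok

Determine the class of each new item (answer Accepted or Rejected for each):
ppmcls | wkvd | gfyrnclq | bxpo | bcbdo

Rejected, Rejected, Rejected, Rejected, Accepted

A rule that fits every label: odd length — true of each 'Accepted' example, false of each 'Rejected' one.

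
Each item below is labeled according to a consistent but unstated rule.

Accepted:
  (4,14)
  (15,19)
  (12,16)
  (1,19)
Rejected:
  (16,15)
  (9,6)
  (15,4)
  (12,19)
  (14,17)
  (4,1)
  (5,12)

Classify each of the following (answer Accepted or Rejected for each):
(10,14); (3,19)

Accepted, Accepted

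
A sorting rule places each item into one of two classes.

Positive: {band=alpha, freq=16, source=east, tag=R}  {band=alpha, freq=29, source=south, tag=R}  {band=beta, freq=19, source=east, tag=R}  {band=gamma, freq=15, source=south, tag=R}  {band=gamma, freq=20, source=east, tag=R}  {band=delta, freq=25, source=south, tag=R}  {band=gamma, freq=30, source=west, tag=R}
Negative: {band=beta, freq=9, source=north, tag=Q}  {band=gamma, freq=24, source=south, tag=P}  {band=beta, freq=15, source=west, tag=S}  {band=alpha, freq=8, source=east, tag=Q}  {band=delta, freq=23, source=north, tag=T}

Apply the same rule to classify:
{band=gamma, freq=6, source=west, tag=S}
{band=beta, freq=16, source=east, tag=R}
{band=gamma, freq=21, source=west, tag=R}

The distinguishing property — tag is R — holds for all the 'Positive' cases and none of the 'Negative' cases.

Negative, Positive, Positive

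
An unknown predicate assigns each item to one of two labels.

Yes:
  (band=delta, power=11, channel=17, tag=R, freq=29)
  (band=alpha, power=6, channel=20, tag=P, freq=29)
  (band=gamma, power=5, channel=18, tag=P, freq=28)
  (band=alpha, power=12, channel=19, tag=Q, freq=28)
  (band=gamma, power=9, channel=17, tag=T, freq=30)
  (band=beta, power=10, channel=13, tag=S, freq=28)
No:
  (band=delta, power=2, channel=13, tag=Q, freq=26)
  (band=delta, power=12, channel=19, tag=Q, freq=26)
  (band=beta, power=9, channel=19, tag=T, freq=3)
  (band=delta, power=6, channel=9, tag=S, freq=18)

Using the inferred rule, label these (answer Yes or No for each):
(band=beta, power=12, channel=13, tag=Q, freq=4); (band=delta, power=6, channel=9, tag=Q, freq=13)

One predicate separates the groups cleanly: freq ≥ 28.
(band=beta, power=12, channel=13, tag=Q, freq=4): freq = 4 — fails this test, so No. (band=delta, power=6, channel=9, tag=Q, freq=13): freq = 13 — fails this test, so No.

No, No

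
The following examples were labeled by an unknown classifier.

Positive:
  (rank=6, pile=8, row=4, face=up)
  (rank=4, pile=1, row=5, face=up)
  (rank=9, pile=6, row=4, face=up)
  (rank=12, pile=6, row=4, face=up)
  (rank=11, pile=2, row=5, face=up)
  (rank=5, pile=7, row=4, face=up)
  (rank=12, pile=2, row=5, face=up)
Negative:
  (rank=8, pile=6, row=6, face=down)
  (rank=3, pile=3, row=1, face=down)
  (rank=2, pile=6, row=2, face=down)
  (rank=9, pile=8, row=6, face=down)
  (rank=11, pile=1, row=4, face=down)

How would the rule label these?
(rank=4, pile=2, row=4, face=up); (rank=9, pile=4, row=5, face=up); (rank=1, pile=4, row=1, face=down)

Looking at the examples, the only property every 'Positive' case has and every 'Negative' case lacks is: face is up.
(rank=4, pile=2, row=4, face=up) — face is up, hence Positive.
(rank=9, pile=4, row=5, face=up) — face is up, hence Positive.
(rank=1, pile=4, row=1, face=down) — face is down, hence Negative.

Positive, Positive, Negative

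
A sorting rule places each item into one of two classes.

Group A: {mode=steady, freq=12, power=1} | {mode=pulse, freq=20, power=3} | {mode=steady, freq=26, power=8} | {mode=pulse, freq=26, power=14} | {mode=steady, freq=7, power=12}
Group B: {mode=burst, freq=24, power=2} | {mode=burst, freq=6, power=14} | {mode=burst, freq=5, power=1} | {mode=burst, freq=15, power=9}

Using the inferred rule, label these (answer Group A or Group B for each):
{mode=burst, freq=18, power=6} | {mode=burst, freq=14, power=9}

The simplest hypothesis consistent with all the labels is: mode is not burst.
{mode=burst, freq=18, power=6} — mode is burst, hence Group B. {mode=burst, freq=14, power=9} — mode is burst, hence Group B.

Group B, Group B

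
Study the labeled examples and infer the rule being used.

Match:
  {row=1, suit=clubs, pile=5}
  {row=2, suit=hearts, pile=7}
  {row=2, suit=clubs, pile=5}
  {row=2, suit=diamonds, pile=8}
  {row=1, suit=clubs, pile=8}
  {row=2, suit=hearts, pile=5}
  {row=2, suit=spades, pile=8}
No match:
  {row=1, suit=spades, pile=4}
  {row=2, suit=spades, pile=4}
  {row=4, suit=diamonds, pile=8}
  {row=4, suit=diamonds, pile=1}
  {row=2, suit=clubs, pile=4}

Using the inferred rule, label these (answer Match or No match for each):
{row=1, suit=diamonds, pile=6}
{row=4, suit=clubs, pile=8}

The simplest hypothesis consistent with all the labels is: row ≤ 2 AND pile ≥ 5.
{row=1, suit=diamonds, pile=6} — row = 1, pile = 6, hence Match. {row=4, suit=clubs, pile=8} — row = 4, pile = 8, hence No match.

Match, No match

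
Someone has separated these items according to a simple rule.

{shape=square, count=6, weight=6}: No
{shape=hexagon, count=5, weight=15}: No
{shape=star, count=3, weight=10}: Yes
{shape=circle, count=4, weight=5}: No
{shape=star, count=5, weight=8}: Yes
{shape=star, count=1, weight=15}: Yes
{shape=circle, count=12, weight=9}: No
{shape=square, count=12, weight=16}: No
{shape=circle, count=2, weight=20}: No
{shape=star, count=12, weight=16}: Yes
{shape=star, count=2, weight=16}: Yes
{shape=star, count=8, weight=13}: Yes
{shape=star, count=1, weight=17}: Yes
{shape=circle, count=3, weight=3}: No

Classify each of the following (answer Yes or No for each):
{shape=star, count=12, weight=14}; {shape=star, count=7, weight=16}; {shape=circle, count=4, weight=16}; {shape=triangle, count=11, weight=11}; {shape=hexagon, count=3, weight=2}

Yes, Yes, No, No, No

All 'Yes' examples share one property — shape is star — and every 'No' example lacks it.
{shape=star, count=12, weight=14}: Yes (shape is star).
{shape=star, count=7, weight=16}: Yes (shape is star).
{shape=circle, count=4, weight=16}: No (shape is circle).
{shape=triangle, count=11, weight=11}: No (shape is triangle).
{shape=hexagon, count=3, weight=2}: No (shape is hexagon).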